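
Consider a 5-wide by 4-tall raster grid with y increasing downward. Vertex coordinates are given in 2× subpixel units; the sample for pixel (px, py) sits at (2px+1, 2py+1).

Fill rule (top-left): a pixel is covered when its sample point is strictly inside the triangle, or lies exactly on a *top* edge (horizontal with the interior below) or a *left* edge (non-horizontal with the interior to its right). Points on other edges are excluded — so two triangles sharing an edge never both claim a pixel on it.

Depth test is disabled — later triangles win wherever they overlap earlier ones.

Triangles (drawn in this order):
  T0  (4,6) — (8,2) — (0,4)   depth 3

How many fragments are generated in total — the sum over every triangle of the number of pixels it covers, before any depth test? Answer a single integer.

T0:
  2·area = 24  (B↔C swapped to make it positive)
  edge (4, 6)→(0, 4): d=(-4,-2) top-left  bias=+0
  edge (0, 4)→(8, 2): d=(8,-2) top-left  bias=+0
  edge (8, 2)→(4, 6): d=(-4,4) right/bottom  bias=-1
    (4,0)@(9, 1): e=[30,-6,0] → .  [on edge]
    (2,1)@(5, 3): e=[14,2,8] → X
    (3,1)@(7, 3): e=[18,6,0] → .  [on edge]
    (1,2)@(3, 5): e=[2,14,8] → X
    (2,2)@(5, 5): e=[6,18,0] → .  [on edge]
    (1,3)@(3, 7): e=[-6,30,0] → .  [on edge]
  covered (2 px):
    . . . . .
    . . X . .
    . X . . .
    . . . . .

Answer: 2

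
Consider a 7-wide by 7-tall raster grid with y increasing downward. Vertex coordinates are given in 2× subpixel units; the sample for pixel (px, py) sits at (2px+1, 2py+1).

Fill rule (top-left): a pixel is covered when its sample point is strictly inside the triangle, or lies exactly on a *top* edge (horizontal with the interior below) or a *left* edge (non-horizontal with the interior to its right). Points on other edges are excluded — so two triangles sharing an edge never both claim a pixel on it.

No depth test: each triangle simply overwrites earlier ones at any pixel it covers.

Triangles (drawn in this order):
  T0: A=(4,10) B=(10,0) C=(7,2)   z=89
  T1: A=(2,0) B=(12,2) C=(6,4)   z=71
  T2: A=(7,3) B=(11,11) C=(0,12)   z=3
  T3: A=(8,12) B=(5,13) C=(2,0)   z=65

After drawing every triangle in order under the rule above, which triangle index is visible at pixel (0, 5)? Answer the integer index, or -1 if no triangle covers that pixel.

T0:
  2·area = 18  (B↔C swapped to make it positive)
  edge (4, 10)→(7, 2): d=(3,-8) top-left  bias=+0
  edge (7, 2)→(10, 0): d=(3,-2) top-left  bias=+0
  edge (10, 0)→(4, 10): d=(-6,10) right/bottom  bias=-1
    (4,0)@(9, 1): e=[13,1,4] → #
    (5,0)@(11, 1): e=[29,5,-16] → ·
    (3,1)@(7, 3): e=[3,3,12] → #
    (4,1)@(9, 3): e=[19,7,-8] → ·
    (3,2)@(7, 5): e=[9,9,0] → ·  [on edge]
  covered (2 px):
    · · · · # · ·
    · · · # · · ·
    · · · · · · ·
    · · · · · · ·
    · · · · · · ·
    · · · · · · ·
    · · · · · · ·
T1:
  2·area = 32
  edge (2, 0)→(12, 2): d=(10,2) right/bottom  bias=-1
  edge (12, 2)→(6, 4): d=(-6,2) right/bottom  bias=-1
  edge (6, 4)→(2, 0): d=(-4,-4) top-left  bias=+0
    (1,0)@(3, 1): e=[8,24,0] → #  [on edge]
    (2,0)@(5, 1): e=[4,20,8] → #
    (3,0)@(7, 1): e=[0,16,16] → ·  [on edge]
    (1,1)@(3, 3): e=[28,12,-8] → ·
    (2,1)@(5, 3): e=[24,8,0] → #  [on edge]
    (3,1)@(7, 3): e=[20,4,8] → #
    (4,1)@(9, 3): e=[16,0,16] → ·  [on edge]
    (1,2)@(3, 5): e=[48,0,-16] → ·  [on edge]
    (2,2)@(5, 5): e=[44,-4,-8] → ·
    (3,2)@(7, 5): e=[40,-8,0] → ·  [on edge]
    (4,3)@(9, 7): e=[56,-24,0] → ·  [on edge]
    (5,4)@(11, 9): e=[72,-40,0] → ·  [on edge]
    (6,5)@(13, 11): e=[88,-56,0] → ·  [on edge]
  covered (4 px):
    · # # · · · ·
    · · # # · · ·
    · · · · · · ·
    · · · · · · ·
    · · · · · · ·
    · · · · · · ·
    · · · · · · ·
T2:
  2·area = 92
  edge (7, 3)→(11, 11): d=(4,8) right/bottom  bias=-1
  edge (11, 11)→(0, 12): d=(-11,1) right/bottom  bias=-1
  edge (0, 12)→(7, 3): d=(7,-9) top-left  bias=+0
    (3,1)@(7, 3): e=[0,92,0] → ·  [on edge]
    (3,2)@(7, 5): e=[8,70,14] → #
    (4,2)@(9, 5): e=[-8,68,32] → ·
    (2,3)@(5, 7): e=[32,50,10] → #
    (4,3)@(9, 7): e=[0,46,46] → ·  [on edge]
    (1,4)@(3, 9): e=[56,30,6] → #
    (4,4)@(9, 9): e=[8,24,60] → #
    (5,4)@(11, 9): e=[-8,22,78] → ·
    (0,5)@(1, 11): e=[80,10,2] → #
    (5,5)@(11, 11): e=[0,0,92] → ·  [on edge]
    (0,6)@(1, 13): e=[88,-12,16] → ·
    (1,6)@(3, 13): e=[72,-14,34] → ·
  covered (12 px):
    · · · · · · ·
    · · · · · · ·
    · · · # · · ·
    · · # # · · ·
    · # # # # · ·
    # # # # # · ·
    · · · · · · ·
T3:
  2·area = 42
  edge (8, 12)→(5, 13): d=(-3,1) right/bottom  bias=-1
  edge (5, 13)→(2, 0): d=(-3,-13) top-left  bias=+0
  edge (2, 0)→(8, 12): d=(6,12) right/bottom  bias=-1
    (1,1)@(3, 3): e=[32,4,6] → #
    (2,1)@(5, 3): e=[30,30,-18] → ·
    (1,2)@(3, 5): e=[26,-2,18] → ·
    (2,3)@(5, 7): e=[18,18,6] → #
    (3,3)@(7, 7): e=[16,44,-18] → ·
    (2,4)@(5, 9): e=[12,12,18] → #
    (3,4)@(7, 9): e=[10,38,-6] → ·
    (2,5)@(5, 11): e=[6,6,30] → #
    (3,5)@(7, 11): e=[4,32,6] → #
    (4,5)@(9, 11): e=[2,58,-18] → ·
    (5,5)@(11, 11): e=[0,84,-42] → ·  [on edge]
    (2,6)@(5, 13): e=[0,0,42] → ·  [on edge]
  covered (5 px):
    · · · · · · ·
    · # · · · · ·
    · · · · · · ·
    · · # · · · ·
    · · # · · · ·
    · · # # · · ·
    · · · · · · ·

Z-buffer (winner per pixel, '.' = empty):
  . 1 1 . 0 . .
  . 3 1 1 . . .
  . . . 2 . . .
  . . 3 2 . . .
  . 2 3 2 2 . .
  2 2 3 3 2 . .
  . . . . . . .

Answer: 2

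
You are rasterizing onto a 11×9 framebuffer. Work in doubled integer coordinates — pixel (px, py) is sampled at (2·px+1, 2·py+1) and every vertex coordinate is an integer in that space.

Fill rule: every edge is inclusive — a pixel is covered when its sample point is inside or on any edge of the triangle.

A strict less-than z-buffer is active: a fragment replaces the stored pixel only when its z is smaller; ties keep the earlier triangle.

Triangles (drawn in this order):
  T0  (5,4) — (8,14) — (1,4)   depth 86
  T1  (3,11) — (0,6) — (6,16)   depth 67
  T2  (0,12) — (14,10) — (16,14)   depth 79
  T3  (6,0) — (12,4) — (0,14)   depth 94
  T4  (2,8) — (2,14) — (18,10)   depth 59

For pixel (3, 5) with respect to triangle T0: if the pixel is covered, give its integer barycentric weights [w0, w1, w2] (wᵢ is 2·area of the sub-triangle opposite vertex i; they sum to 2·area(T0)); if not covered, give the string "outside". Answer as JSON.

T0:
  2·area = 40
  edge (5, 4)→(8, 14): d=(3,10) inclusive
  edge (8, 14)→(1, 4): d=(-7,-10) inclusive
  edge (1, 4)→(5, 4): d=(4,0) inclusive
    (1,2)@(3, 5): e=[23,13,4] → X
    (2,2)@(5, 5): e=[3,33,4] → X
    (3,2)@(7, 5): e=[-17,53,4] → .
    (1,3)@(3, 7): e=[29,-1,12] → .
    (2,3)@(5, 7): e=[9,19,12] → X
    (3,3)@(7, 7): e=[-11,39,12] → .
    (2,4)@(5, 9): e=[15,5,20] → X
    (3,4)@(7, 9): e=[-5,25,20] → .
    (2,5)@(5, 11): e=[21,-9,28] → .
    (3,5)@(7, 11): e=[1,11,28] → X
    (4,5)@(9, 11): e=[-19,31,28] → .
    (3,6)@(7, 13): e=[7,-3,36] → .
  covered (5 px):
    . . . . . . . . . . .
    . . . . . . . . . . .
    . X X . . . . . . . .
    . . X . . . . . . . .
    . . X . . . . . . . .
    . . . X . . . . . . .
    . . . . . . . . . . .
    . . . . . . . . . . .
    . . . . . . . . . . .
T1:
  degenerate (2·area = 0) — covers nothing
T2:
  2·area = 60
  edge (0, 12)→(14, 10): d=(14,-2) inclusive
  edge (14, 10)→(16, 14): d=(2,4) inclusive
  edge (16, 14)→(0, 12): d=(-16,-2) inclusive
    (10,4)@(21, 9): e=[0,-30,90] → .  [on edge]
    (3,5)@(7, 11): e=[0,30,30] → X  [on edge]
    (4,5)@(9, 11): e=[4,22,34] → X
    (5,5)@(11, 11): e=[8,14,38] → X
    (6,5)@(13, 11): e=[12,6,42] → X
    (7,5)@(15, 11): e=[16,-2,46] → .
    (3,6)@(7, 13): e=[28,34,-2] → .
    (4,6)@(9, 13): e=[32,26,2] → X
    (7,6)@(15, 13): e=[44,2,14] → X
    (8,6)@(17, 13): e=[48,-6,18] → .
    (4,7)@(9, 15): e=[60,30,-30] → .
    (5,7)@(11, 15): e=[64,22,-26] → .
  covered (8 px):
    . . . . . . . . . . .
    . . . . . . . . . . .
    . . . . . . . . . . .
    . . . . . . . . . . .
    . . . . . . . . . . .
    . . . X X X X . . . .
    . . . . X X X X . . .
    . . . . . . . . . . .
    . . . . . . . . . . .
T3:
  2·area = 108
  edge (6, 0)→(12, 4): d=(6,4) inclusive
  edge (12, 4)→(0, 14): d=(-12,10) inclusive
  edge (0, 14)→(6, 0): d=(6,-14) inclusive
    (3,0)@(7, 1): e=[2,86,20] → X
    (4,0)@(9, 1): e=[-6,66,48] → .
    (2,1)@(5, 3): e=[22,82,4] → X
    (4,1)@(9, 3): e=[6,42,60] → X
    (5,1)@(11, 3): e=[-2,22,88] → .
    (2,2)@(5, 5): e=[34,58,16] → X
    (5,2)@(11, 5): e=[10,-2,100] → .
    (1,3)@(3, 7): e=[54,54,0] → X  [on edge]
    (4,3)@(9, 7): e=[30,-6,84] → .
    (1,4)@(3, 9): e=[66,30,12] → X
    (3,4)@(7, 9): e=[50,-10,68] → .
    (1,5)@(3, 11): e=[78,6,24] → X
  covered (14 px):
    . . . X . . . . . . .
    . . X X X . . . . . .
    . . X X X . . . . . .
    . X X X . . . . . . .
    . X X . . . . . . . .
    . X . . . . . . . . .
    X . . . . . . . . . .
    . . . . . . . . . . .
    . . . . . . . . . . .
T4:
  2·area = 96  (B↔C swapped to make it positive)
  edge (2, 8)→(18, 10): d=(16,2) inclusive
  edge (18, 10)→(2, 14): d=(-16,4) inclusive
  edge (2, 14)→(2, 8): d=(0,-6) inclusive
    (1,4)@(3, 9): e=[14,76,6] → X
    (2,4)@(5, 9): e=[10,68,18] → X
    (3,4)@(7, 9): e=[6,60,30] → X
    (4,4)@(9, 9): e=[2,52,42] → X
    (5,4)@(11, 9): e=[-2,44,54] → .
    (1,5)@(3, 11): e=[46,44,6] → X
    (5,5)@(11, 11): e=[30,12,54] → X
    (6,5)@(13, 11): e=[26,4,66] → X
    (7,5)@(15, 11): e=[22,-4,78] → .
    (1,6)@(3, 13): e=[78,12,6] → X
    (3,6)@(7, 13): e=[70,-4,30] → .
    (4,6)@(9, 13): e=[66,-12,42] → .
  covered (12 px):
    . . . . . . . . . . .
    . . . . . . . . . . .
    . . . . . . . . . . .
    . . . . . . . . . . .
    . X X X X . . . . . .
    . X X X X X X . . . .
    . X X . . . . . . . .
    . . . . . . . . . . .
    . . . . . . . . . . .

Final: [11,28,1]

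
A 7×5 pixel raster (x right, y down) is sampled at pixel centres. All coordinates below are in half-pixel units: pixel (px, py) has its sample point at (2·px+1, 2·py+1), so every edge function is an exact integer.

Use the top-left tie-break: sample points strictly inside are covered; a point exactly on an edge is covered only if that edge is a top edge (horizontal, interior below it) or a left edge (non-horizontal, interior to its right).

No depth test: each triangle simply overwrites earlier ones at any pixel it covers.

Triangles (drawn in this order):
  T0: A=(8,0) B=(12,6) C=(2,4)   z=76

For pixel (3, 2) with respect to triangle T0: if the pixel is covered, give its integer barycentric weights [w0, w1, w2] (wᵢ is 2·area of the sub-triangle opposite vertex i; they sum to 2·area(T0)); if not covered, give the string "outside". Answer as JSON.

T0:
  2·area = 52
  edge (8, 0)→(12, 6): d=(4,6) right/bottom  bias=-1
  edge (12, 6)→(2, 4): d=(-10,-2) top-left  bias=+0
  edge (2, 4)→(8, 0): d=(6,-4) top-left  bias=+0
    (3,0)@(7, 1): e=[10,40,2] → X
    (4,0)@(9, 1): e=[-2,44,10] → .
    (2,1)@(5, 3): e=[30,16,6] → X
    (4,1)@(9, 3): e=[6,24,22] → X
    (5,1)@(11, 3): e=[-6,28,30] → .
    (2,2)@(5, 5): e=[38,-4,18] → .
    (3,2)@(7, 5): e=[26,0,26] → X  [on edge]
    (5,2)@(11, 5): e=[2,8,42] → X
    (6,2)@(13, 5): e=[-10,12,50] → .
    (3,3)@(7, 7): e=[34,-20,38] → .
    (4,3)@(9, 7): e=[22,-16,46] → .
    (5,3)@(11, 7): e=[10,-12,54] → .
  covered (7 px):
    . . . X . . .
    . . X X X . .
    . . . X X X .
    . . . . . . .
    . . . . . . .

Result: [0,26,26]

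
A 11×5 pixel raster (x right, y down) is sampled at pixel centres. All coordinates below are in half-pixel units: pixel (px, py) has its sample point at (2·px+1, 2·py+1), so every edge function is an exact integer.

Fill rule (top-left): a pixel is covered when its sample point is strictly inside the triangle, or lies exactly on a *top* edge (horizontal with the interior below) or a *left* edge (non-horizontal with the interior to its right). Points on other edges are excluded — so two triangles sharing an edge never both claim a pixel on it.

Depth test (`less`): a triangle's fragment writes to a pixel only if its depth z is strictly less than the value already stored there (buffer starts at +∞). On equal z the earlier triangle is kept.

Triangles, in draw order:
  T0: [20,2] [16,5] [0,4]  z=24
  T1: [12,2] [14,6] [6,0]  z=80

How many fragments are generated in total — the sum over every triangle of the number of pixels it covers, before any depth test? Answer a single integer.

T0:
  2·area = 52
  edge (20, 2)→(16, 5): d=(-4,3) right/bottom  bias=-1
  edge (16, 5)→(0, 4): d=(-16,-1) top-left  bias=+0
  edge (0, 4)→(20, 2): d=(20,-2) top-left  bias=+0
    (5,1)@(11, 3): e=[23,27,2] → █
    (6,1)@(13, 3): e=[17,29,6] → █
    (7,1)@(15, 3): e=[11,31,10] → █
    (8,1)@(17, 3): e=[5,33,14] → █
    (9,1)@(19, 3): e=[-1,35,18] → ·
    (5,2)@(11, 5): e=[15,-5,42] → ·
    (6,2)@(13, 5): e=[9,-3,46] → ·
    (7,2)@(15, 5): e=[3,-1,50] → ·
    (8,2)@(17, 5): e=[-3,1,54] → ·
  covered (4 px):
    · · · · · · · · · · ·
    · · · · · █ █ █ █ · ·
    · · · · · · · · · · ·
    · · · · · · · · · · ·
    · · · · · · · · · · ·
T1:
  2·area = 20
  edge (12, 2)→(14, 6): d=(2,4) right/bottom  bias=-1
  edge (14, 6)→(6, 0): d=(-8,-6) top-left  bias=+0
  edge (6, 0)→(12, 2): d=(6,2) right/bottom  bias=-1
    (4,0)@(9, 1): e=[10,10,0] → ·  [on edge]
    (5,1)@(11, 3): e=[6,6,8] → █
    (6,1)@(13, 3): e=[-2,18,4] → ·
    (7,1)@(15, 3): e=[-10,30,0] → ·  [on edge]
    (5,2)@(11, 5): e=[10,-10,20] → ·
    (6,2)@(13, 5): e=[2,2,16] → █
    (7,2)@(15, 5): e=[-6,14,12] → ·
    (10,2)@(21, 5): e=[-30,50,0] → ·  [on edge]
    (6,3)@(13, 7): e=[6,-14,28] → ·
  covered (2 px):
    · · · · · · · · · · ·
    · · · · · █ · · · · ·
    · · · · · · █ · · · ·
    · · · · · · · · · · ·
    · · · · · · · · · · ·

Result: 6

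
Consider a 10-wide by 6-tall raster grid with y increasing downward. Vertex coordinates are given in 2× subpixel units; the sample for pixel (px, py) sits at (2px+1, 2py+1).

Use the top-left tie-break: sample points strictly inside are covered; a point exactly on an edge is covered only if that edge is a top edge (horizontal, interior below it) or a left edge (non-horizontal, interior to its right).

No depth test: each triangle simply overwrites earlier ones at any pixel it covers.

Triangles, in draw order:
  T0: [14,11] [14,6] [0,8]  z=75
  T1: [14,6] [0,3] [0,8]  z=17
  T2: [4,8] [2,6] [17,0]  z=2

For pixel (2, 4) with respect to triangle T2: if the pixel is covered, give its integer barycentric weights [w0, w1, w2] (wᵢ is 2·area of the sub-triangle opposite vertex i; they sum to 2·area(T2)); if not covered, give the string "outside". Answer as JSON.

T0:
  2·area = 70  (B↔C swapped to make it positive)
  edge (14, 11)→(0, 8): d=(-14,-3) top-left  bias=+0
  edge (0, 8)→(14, 6): d=(14,-2) top-left  bias=+0
  edge (14, 6)→(14, 11): d=(0,5) right/bottom  bias=-1
    (3,3)@(7, 7): e=[35,0,35] → X  [on edge]
    (4,3)@(9, 7): e=[41,4,25] → X
    (5,3)@(11, 7): e=[47,8,15] → X
    (6,3)@(13, 7): e=[53,12,5] → X
    (7,3)@(15, 7): e=[59,16,-5] → .
    (2,4)@(5, 9): e=[1,24,45] → X
    (7,4)@(15, 9): e=[31,44,-5] → .
    (2,5)@(5, 11): e=[-27,52,45] → .
    (3,5)@(7, 11): e=[-21,56,35] → .
    (4,5)@(9, 11): e=[-15,60,25] → .
    (5,5)@(11, 11): e=[-9,64,15] → .
    (6,5)@(13, 11): e=[-3,68,5] → .
  covered (9 px):
    . . . . . . . . . .
    . . . . . . . . . .
    . . . . . . . . . .
    . . . X X X X . . .
    . . X X X X X . . .
    . . . . . . . . . .
T1:
  2·area = 70  (B↔C swapped to make it positive)
  edge (14, 6)→(0, 8): d=(-14,2) right/bottom  bias=-1
  edge (0, 8)→(0, 3): d=(0,-5) top-left  bias=+0
  edge (0, 3)→(14, 6): d=(14,3) right/bottom  bias=-1
    (0,2)@(1, 5): e=[40,5,25] → X
    (1,2)@(3, 5): e=[36,15,19] → X
    (2,2)@(5, 5): e=[32,25,13] → X
    (3,2)@(7, 5): e=[28,35,7] → X
    (4,2)@(9, 5): e=[24,45,1] → X
    (5,2)@(11, 5): e=[20,55,-5] → .
    (0,3)@(1, 7): e=[12,5,53] → X
    (3,3)@(7, 7): e=[0,35,35] → .  [on edge]
    (4,3)@(9, 7): e=[-4,45,29] → .
    (0,4)@(1, 9): e=[-16,5,81] → .
    (1,4)@(3, 9): e=[-20,15,75] → .
    (2,4)@(5, 9): e=[-24,25,69] → .
  covered (8 px):
    . . . . . . . . . .
    . . . . . . . . . .
    X X X X X . . . . .
    X X X . . . . . . .
    . . . . . . . . . .
    . . . . . . . . . .
T2:
  2·area = 42
  edge (4, 8)→(2, 6): d=(-2,-2) top-left  bias=+0
  edge (2, 6)→(17, 0): d=(15,-6) top-left  bias=+0
  edge (17, 0)→(4, 8): d=(-13,8) right/bottom  bias=-1
    (7,0)@(15, 1): e=[36,3,3] → X
    (8,0)@(17, 1): e=[40,15,-13] → .
    (5,1)@(11, 3): e=[24,9,9] → X
    (6,1)@(13, 3): e=[28,21,-7] → .
    (7,1)@(15, 3): e=[32,33,-23] → .
    (0,2)@(1, 5): e=[0,-21,63] → .  [on edge]
    (2,2)@(5, 5): e=[8,3,31] → X
    (3,2)@(7, 5): e=[12,15,15] → X
    (4,2)@(9, 5): e=[16,27,-1] → .
    (5,2)@(11, 5): e=[20,39,-17] → .
    (1,3)@(3, 7): e=[0,21,21] → X  [on edge]
    (3,3)@(7, 7): e=[8,45,-11] → .
    (2,4)@(5, 9): e=[0,63,-21] → .  [on edge]
    (3,5)@(7, 11): e=[0,105,-63] → .  [on edge]
  covered (6 px):
    . . . . . . . X . .
    . . . . . X . . . .
    . . X X . . . . . .
    . X X . . . . . . .
    . . . . . . . . . .
    . . . . . . . . . .

Answer: "outside"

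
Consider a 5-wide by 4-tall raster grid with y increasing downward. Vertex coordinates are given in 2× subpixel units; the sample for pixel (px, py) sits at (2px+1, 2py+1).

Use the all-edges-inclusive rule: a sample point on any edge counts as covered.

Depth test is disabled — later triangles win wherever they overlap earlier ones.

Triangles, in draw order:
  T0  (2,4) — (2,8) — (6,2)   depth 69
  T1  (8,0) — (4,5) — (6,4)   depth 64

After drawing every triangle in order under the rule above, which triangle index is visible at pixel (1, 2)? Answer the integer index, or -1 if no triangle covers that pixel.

T0:
  2·area = 16  (B↔C swapped to make it positive)
  edge (2, 4)→(6, 2): d=(4,-2) inclusive
  edge (6, 2)→(2, 8): d=(-4,6) inclusive
  edge (2, 8)→(2, 4): d=(0,-4) inclusive
    (2,1)@(5, 3): e=[2,2,12] → X
    (3,1)@(7, 3): e=[6,-10,20] → .
    (1,2)@(3, 5): e=[6,6,4] → X
    (2,2)@(5, 5): e=[10,-6,12] → .
    (1,3)@(3, 7): e=[14,-2,4] → .
  covered (2 px):
    . . . . .
    . . X . .
    . X . . .
    . . . . .
T1:
  2·area = 6  (B↔C swapped to make it positive)
  edge (8, 0)→(6, 4): d=(-2,4) inclusive
  edge (6, 4)→(4, 5): d=(-2,1) inclusive
  edge (4, 5)→(8, 0): d=(4,-5) inclusive
  covered (0 px):
    . . . . .
    . . . . .
    . . . . .
    . . . . .

Z-buffer (winner per pixel, '.' = empty):
  . . . . .
  . . 0 . .
  . 0 . . .
  . . . . .

Final: 0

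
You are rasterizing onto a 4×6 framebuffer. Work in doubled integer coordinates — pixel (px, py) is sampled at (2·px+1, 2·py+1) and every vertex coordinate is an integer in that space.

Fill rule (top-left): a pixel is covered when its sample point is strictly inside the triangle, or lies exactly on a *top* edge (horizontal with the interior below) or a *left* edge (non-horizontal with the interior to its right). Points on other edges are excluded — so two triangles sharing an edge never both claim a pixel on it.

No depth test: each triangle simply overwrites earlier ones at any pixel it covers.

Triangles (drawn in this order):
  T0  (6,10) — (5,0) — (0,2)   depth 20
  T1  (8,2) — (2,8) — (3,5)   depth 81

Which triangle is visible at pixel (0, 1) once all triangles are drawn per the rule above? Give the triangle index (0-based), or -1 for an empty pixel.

T0:
  2·area = 52  (B↔C swapped to make it positive)
  edge (6, 10)→(0, 2): d=(-6,-8) top-left  bias=+0
  edge (0, 2)→(5, 0): d=(5,-2) top-left  bias=+0
  edge (5, 0)→(6, 10): d=(1,10) right/bottom  bias=-1
    (1,0)@(3, 1): e=[30,1,21] → █
    (2,0)@(5, 1): e=[46,5,1] → █
    (3,0)@(7, 1): e=[62,9,-19] → ·
    (0,1)@(1, 3): e=[2,7,43] → █
    (3,1)@(7, 3): e=[50,19,-17] → ·
    (0,2)@(1, 5): e=[-10,17,45] → ·
    (1,2)@(3, 5): e=[6,21,25] → █
    (3,2)@(7, 5): e=[38,29,-15] → ·
    (1,3)@(3, 7): e=[-6,31,27] → ·
    (2,3)@(5, 7): e=[10,35,7] → █
    (3,3)@(7, 7): e=[26,39,-13] → ·
    (2,4)@(5, 9): e=[-2,45,9] → ·
  covered (8 px):
    · █ █ ·
    █ █ █ ·
    · █ █ ·
    · · █ ·
    · · · ·
    · · · ·
T1:
  2·area = 12
  edge (8, 2)→(2, 8): d=(-6,6) right/bottom  bias=-1
  edge (2, 8)→(3, 5): d=(1,-3) top-left  bias=+0
  edge (3, 5)→(8, 2): d=(5,-3) top-left  bias=+0
    (3,1)@(7, 3): e=[0,10,2] → ·  [on edge]
    (1,2)@(3, 5): e=[12,0,0] → █  [on edge]
    (2,2)@(5, 5): e=[0,6,6] → ·  [on edge]
    (1,3)@(3, 7): e=[0,2,10] → ·  [on edge]
    (0,4)@(1, 9): e=[0,-2,14] → ·  [on edge]
    (0,5)@(1, 11): e=[-12,0,24] → ·  [on edge]
  covered (1 px):
    · · · ·
    · · · ·
    · █ · ·
    · · · ·
    · · · ·
    · · · ·

Z-buffer (winner per pixel, '.' = empty):
  . 0 0 .
  0 0 0 .
  . 1 0 .
  . . 0 .
  . . . .
  . . . .

Final: 0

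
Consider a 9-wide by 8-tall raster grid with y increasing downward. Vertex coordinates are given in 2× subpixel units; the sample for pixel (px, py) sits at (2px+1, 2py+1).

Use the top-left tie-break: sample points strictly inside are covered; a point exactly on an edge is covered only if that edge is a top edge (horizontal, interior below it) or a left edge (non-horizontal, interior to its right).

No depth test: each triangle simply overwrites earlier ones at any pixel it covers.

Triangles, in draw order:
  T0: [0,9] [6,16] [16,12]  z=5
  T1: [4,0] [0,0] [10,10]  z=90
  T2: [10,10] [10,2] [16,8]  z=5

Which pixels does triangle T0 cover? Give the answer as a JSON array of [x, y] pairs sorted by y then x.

T0:
  2·area = 94  (B↔C swapped to make it positive)
  edge (0, 9)→(16, 12): d=(16,3) right/bottom  bias=-1
  edge (16, 12)→(6, 16): d=(-10,4) right/bottom  bias=-1
  edge (6, 16)→(0, 9): d=(-6,-7) top-left  bias=+0
    (1,5)@(3, 11): e=[23,62,9] → X
    (2,5)@(5, 11): e=[17,54,23] → X
    (3,5)@(7, 11): e=[11,46,37] → X
    (4,5)@(9, 11): e=[5,38,51] → X
    (5,5)@(11, 11): e=[-1,30,65] → .
    (1,6)@(3, 13): e=[55,42,-3] → .
    (2,6)@(5, 13): e=[49,34,11] → X
    (5,6)@(11, 13): e=[31,10,53] → X
    (6,6)@(13, 13): e=[25,2,67] → X
    (7,6)@(15, 13): e=[19,-6,81] → .
    (2,7)@(5, 15): e=[81,14,-1] → .
    (3,7)@(7, 15): e=[75,6,13] → X
  covered (10 px):
    . . . . . . . . .
    . . . . . . . . .
    . . . . . . . . .
    . . . . . . . . .
    . . . . . . . . .
    . X X X X . . . .
    . . X X X X X . .
    . . . X . . . . .
T1:
  2·area = 40  (B↔C swapped to make it positive)
  edge (4, 0)→(10, 10): d=(6,10) right/bottom  bias=-1
  edge (10, 10)→(0, 0): d=(-10,-10) top-left  bias=+0
  edge (0, 0)→(4, 0): d=(4,0) top-left  bias=+0
    (0,0)@(1, 1): e=[36,0,4] → X  [on edge]
    (1,0)@(3, 1): e=[16,20,4] → X
    (2,0)@(5, 1): e=[-4,40,4] → .
    (0,1)@(1, 3): e=[48,-20,12] → .
    (1,1)@(3, 3): e=[28,0,12] → X  [on edge]
    (2,1)@(5, 3): e=[8,20,12] → X
    (3,1)@(7, 3): e=[-12,40,12] → .
    (1,2)@(3, 5): e=[40,-20,20] → .
    (2,2)@(5, 5): e=[20,0,20] → X  [on edge]
    (3,2)@(7, 5): e=[0,20,20] → .  [on edge]
    (2,3)@(5, 7): e=[32,-20,28] → .
    (3,3)@(7, 7): e=[12,0,28] → X  [on edge]
    (4,4)@(9, 9): e=[4,0,36] → X  [on edge]
    (5,5)@(11, 11): e=[-4,0,44] → .  [on edge]
    (6,6)@(13, 13): e=[-12,0,52] → .  [on edge]
    (6,7)@(13, 15): e=[0,-20,60] → .  [on edge]
    (7,7)@(15, 15): e=[-20,0,60] → .  [on edge]
  covered (7 px):
    X X . . . . . . .
    . X X . . . . . .
    . . X . . . . . .
    . . . X . . . . .
    . . . . X . . . .
    . . . . . . . . .
    . . . . . . . . .
    . . . . . . . . .
T2:
  2·area = 48
  edge (10, 10)→(10, 2): d=(0,-8) top-left  bias=+0
  edge (10, 2)→(16, 8): d=(6,6) right/bottom  bias=-1
  edge (16, 8)→(10, 10): d=(-6,2) right/bottom  bias=-1
    (4,0)@(9, 1): e=[-8,0,56] → .  [on edge]
    (5,1)@(11, 3): e=[8,0,40] → .  [on edge]
    (5,2)@(11, 5): e=[8,12,28] → X
    (6,2)@(13, 5): e=[24,0,24] → .  [on edge]
    (5,3)@(11, 7): e=[8,24,16] → X
    (6,3)@(13, 7): e=[24,12,12] → X
    (7,3)@(15, 7): e=[40,0,8] → .  [on edge]
    (5,4)@(11, 9): e=[8,36,4] → X
    (6,4)@(13, 9): e=[24,24,0] → .  [on edge]
    (8,4)@(17, 9): e=[56,0,-8] → .  [on edge]
    (3,5)@(7, 11): e=[-24,72,0] → .  [on edge]
    (5,5)@(11, 11): e=[8,48,-8] → .
    (0,6)@(1, 13): e=[-72,120,0] → .  [on edge]
  covered (4 px):
    . . . . . . . . .
    . . . . . . . . .
    . . . . . X . . .
    . . . . . X X . .
    . . . . . X . . .
    . . . . . . . . .
    . . . . . . . . .
    . . . . . . . . .

Final: [[1,5],[2,5],[3,5],[4,5],[2,6],[3,6],[4,6],[5,6],[6,6],[3,7]]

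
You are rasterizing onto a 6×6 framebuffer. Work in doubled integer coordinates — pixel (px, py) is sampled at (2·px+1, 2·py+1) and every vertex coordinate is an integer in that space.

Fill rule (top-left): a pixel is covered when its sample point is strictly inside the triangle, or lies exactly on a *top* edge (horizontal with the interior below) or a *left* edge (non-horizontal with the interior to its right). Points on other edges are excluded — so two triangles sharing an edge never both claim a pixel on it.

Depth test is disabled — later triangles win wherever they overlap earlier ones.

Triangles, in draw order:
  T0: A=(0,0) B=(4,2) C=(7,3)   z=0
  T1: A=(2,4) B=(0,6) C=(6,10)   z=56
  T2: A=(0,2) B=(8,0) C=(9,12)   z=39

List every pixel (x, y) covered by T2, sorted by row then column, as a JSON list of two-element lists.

T0:
  2·area = 2  (B↔C swapped to make it positive)
  edge (0, 0)→(7, 3): d=(7,3) right/bottom  bias=-1
  edge (7, 3)→(4, 2): d=(-3,-1) top-left  bias=+0
  edge (4, 2)→(0, 0): d=(-4,-2) top-left  bias=+0
    (0,0)@(1, 1): e=[4,0,-2] → .  [on edge]
    (3,1)@(7, 3): e=[0,0,2] → .  [on edge]
  covered (0 px):
    . . . . . .
    . . . . . .
    . . . . . .
    . . . . . .
    . . . . . .
    . . . . . .
T1:
  2·area = 20  (B↔C swapped to make it positive)
  edge (2, 4)→(6, 10): d=(4,6) right/bottom  bias=-1
  edge (6, 10)→(0, 6): d=(-6,-4) top-left  bias=+0
  edge (0, 6)→(2, 4): d=(2,-2) top-left  bias=+0
    (2,0)@(5, 1): e=[-30,50,0] → .  [on edge]
    (1,1)@(3, 3): e=[-10,30,0] → .  [on edge]
    (0,2)@(1, 5): e=[10,10,0] → X  [on edge]
    (1,2)@(3, 5): e=[-2,18,4] → .
    (0,3)@(1, 7): e=[18,-2,4] → .
    (1,3)@(3, 7): e=[6,6,8] → X
    (2,3)@(5, 7): e=[-6,14,12] → .
    (1,4)@(3, 9): e=[14,-6,12] → .
    (2,4)@(5, 9): e=[2,2,16] → X
    (3,4)@(7, 9): e=[-10,10,20] → .
    (2,5)@(5, 11): e=[10,-10,20] → .
  covered (3 px):
    . . . . . .
    . . . . . .
    X . . . . .
    . X . . . .
    . . X . . .
    . . . . . .
T2:
  2·area = 98
  edge (0, 2)→(8, 0): d=(8,-2) top-left  bias=+0
  edge (8, 0)→(9, 12): d=(1,12) right/bottom  bias=-1
  edge (9, 12)→(0, 2): d=(-9,-10) top-left  bias=+0
    (2,0)@(5, 1): e=[2,37,59] → X
    (3,0)@(7, 1): e=[6,13,79] → X
    (4,0)@(9, 1): e=[10,-11,99] → .
    (0,1)@(1, 3): e=[10,87,1] → X
    (1,1)@(3, 3): e=[14,63,21] → X
    (4,1)@(9, 3): e=[26,-9,81] → .
    (0,2)@(1, 5): e=[26,89,-17] → .
    (1,2)@(3, 5): e=[30,65,3] → X
    (4,2)@(9, 5): e=[42,-7,63] → .
    (1,3)@(3, 7): e=[46,67,-15] → .
    (2,3)@(5, 7): e=[50,43,5] → X
    (4,3)@(9, 7): e=[58,-5,45] → .
  covered (12 px):
    . . X X . .
    X X X X . .
    . X X X . .
    . . X X . .
    . . . X . .
    . . . . . .

Result: [[2,0],[3,0],[0,1],[1,1],[2,1],[3,1],[1,2],[2,2],[3,2],[2,3],[3,3],[3,4]]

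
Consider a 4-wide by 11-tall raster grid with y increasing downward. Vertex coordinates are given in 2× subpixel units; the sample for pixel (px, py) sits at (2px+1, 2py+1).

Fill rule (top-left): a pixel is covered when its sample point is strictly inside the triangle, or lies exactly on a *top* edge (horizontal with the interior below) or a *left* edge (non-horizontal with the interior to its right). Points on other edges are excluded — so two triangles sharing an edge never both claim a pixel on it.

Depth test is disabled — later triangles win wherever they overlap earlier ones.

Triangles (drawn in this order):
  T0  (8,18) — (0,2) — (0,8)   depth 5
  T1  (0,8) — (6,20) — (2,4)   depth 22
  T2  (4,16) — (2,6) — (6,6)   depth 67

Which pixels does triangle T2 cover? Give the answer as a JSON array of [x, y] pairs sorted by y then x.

T0:
  2·area = 48  (B↔C swapped to make it positive)
  edge (8, 18)→(0, 8): d=(-8,-10) top-left  bias=+0
  edge (0, 8)→(0, 2): d=(0,-6) top-left  bias=+0
  edge (0, 2)→(8, 18): d=(8,16) right/bottom  bias=-1
    (0,2)@(1, 5): e=[34,6,8] → #
    (1,2)@(3, 5): e=[54,18,-24] → ·
    (0,3)@(1, 7): e=[18,6,24] → #
    (1,3)@(3, 7): e=[38,18,-8] → ·
    (0,4)@(1, 9): e=[2,6,40] → #
    (1,4)@(3, 9): e=[22,18,8] → #
    (2,4)@(5, 9): e=[42,30,-24] → ·
    (0,5)@(1, 11): e=[-14,6,56] → ·
    (1,5)@(3, 11): e=[6,18,24] → #
    (2,5)@(5, 11): e=[26,30,-8] → ·
    (1,6)@(3, 13): e=[-10,18,40] → ·
    (2,6)@(5, 13): e=[10,30,8] → #
  covered (6 px):
    · · · ·
    · · · ·
    # · · ·
    # · · ·
    # # · ·
    · # · ·
    · · # ·
    · · · ·
    · · · ·
    · · · ·
    · · · ·
T1:
  2·area = 48  (B↔C swapped to make it positive)
  edge (0, 8)→(2, 4): d=(2,-4) top-left  bias=+0
  edge (2, 4)→(6, 20): d=(4,16) right/bottom  bias=-1
  edge (6, 20)→(0, 8): d=(-6,-12) top-left  bias=+0
    (0,3)@(1, 7): e=[2,28,18] → #
    (1,3)@(3, 7): e=[10,-4,42] → ·
    (0,4)@(1, 9): e=[6,36,6] → #
    (1,4)@(3, 9): e=[14,4,30] → #
    (2,4)@(5, 9): e=[22,-28,54] → ·
    (0,5)@(1, 11): e=[10,44,-6] → ·
    (1,5)@(3, 11): e=[18,12,18] → #
    (2,5)@(5, 11): e=[26,-20,42] → ·
    (1,6)@(3, 13): e=[22,20,6] → #
    (2,6)@(5, 13): e=[30,-12,30] → ·
    (1,7)@(3, 15): e=[26,28,-6] → ·
    (2,8)@(5, 17): e=[38,4,6] → #
  covered (6 px):
    · · · ·
    · · · ·
    · · · ·
    # · · ·
    # # · ·
    · # · ·
    · # · ·
    · · · ·
    · · # ·
    · · · ·
    · · · ·
T2:
  2·area = 40
  edge (4, 16)→(2, 6): d=(-2,-10) top-left  bias=+0
  edge (2, 6)→(6, 6): d=(4,0) top-left  bias=+0
  edge (6, 6)→(4, 16): d=(-2,10) right/bottom  bias=-1
    (0,0)@(1, 1): e=[0,-20,60] → ·  [on edge]
    (3,0)@(7, 1): e=[60,-20,0] → ·  [on edge]
    (1,3)@(3, 7): e=[8,4,28] → #
    (2,3)@(5, 7): e=[28,4,8] → #
    (3,3)@(7, 7): e=[48,4,-12] → ·
    (1,4)@(3, 9): e=[4,12,24] → #
    (3,4)@(7, 9): e=[44,12,-16] → ·
    (1,5)@(3, 11): e=[0,20,20] → #  [on edge]
    (2,5)@(5, 11): e=[20,20,0] → ·  [on edge]
    (1,6)@(3, 13): e=[-4,28,16] → ·
    (1,10)@(3, 21): e=[-20,60,0] → ·  [on edge]
    (2,10)@(5, 21): e=[0,60,-20] → ·  [on edge]
  covered (5 px):
    · · · ·
    · · · ·
    · · · ·
    · # # ·
    · # # ·
    · # · ·
    · · · ·
    · · · ·
    · · · ·
    · · · ·
    · · · ·

Final: [[1,3],[2,3],[1,4],[2,4],[1,5]]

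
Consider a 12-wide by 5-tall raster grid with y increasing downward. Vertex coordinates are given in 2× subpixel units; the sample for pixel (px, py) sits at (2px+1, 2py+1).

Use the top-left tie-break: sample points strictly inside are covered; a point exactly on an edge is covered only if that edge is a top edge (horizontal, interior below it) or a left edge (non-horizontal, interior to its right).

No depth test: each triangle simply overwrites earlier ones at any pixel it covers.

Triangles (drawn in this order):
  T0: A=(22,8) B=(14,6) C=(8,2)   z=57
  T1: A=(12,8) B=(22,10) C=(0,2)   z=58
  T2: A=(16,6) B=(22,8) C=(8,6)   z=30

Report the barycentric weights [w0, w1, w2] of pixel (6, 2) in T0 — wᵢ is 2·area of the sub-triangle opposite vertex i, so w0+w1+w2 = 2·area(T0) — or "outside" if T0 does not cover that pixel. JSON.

T0:
  2·area = 20
  edge (22, 8)→(14, 6): d=(-8,-2) top-left  bias=+0
  edge (14, 6)→(8, 2): d=(-6,-4) top-left  bias=+0
  edge (8, 2)→(22, 8): d=(14,6) right/bottom  bias=-1
    (6,2)@(13, 5): e=[6,2,12] → #
    (7,2)@(15, 5): e=[10,10,0] → ·  [on edge]
    (6,3)@(13, 7): e=[-10,-10,40] → ·
    (9,3)@(19, 7): e=[2,14,4] → #
    (10,3)@(21, 7): e=[6,22,-8] → ·
    (9,4)@(19, 9): e=[-14,2,32] → ·
  covered (2 px):
    · · · · · · · · · · · ·
    · · · · · · · · · · · ·
    · · · · · · # · · · · ·
    · · · · · · · · · # · ·
    · · · · · · · · · · · ·
T1:
  2·area = 36  (B↔C swapped to make it positive)
  edge (12, 8)→(0, 2): d=(-12,-6) top-left  bias=+0
  edge (0, 2)→(22, 10): d=(22,8) right/bottom  bias=-1
  edge (22, 10)→(12, 8): d=(-10,-2) top-left  bias=+0
    (3,2)@(7, 5): e=[6,10,20] → #
    (4,2)@(9, 5): e=[18,-6,24] → ·
    (3,3)@(7, 7): e=[-18,54,0] → ·  [on edge]
    (5,3)@(11, 7): e=[6,22,8] → #
    (6,3)@(13, 7): e=[18,6,12] → #
    (7,3)@(15, 7): e=[30,-10,16] → ·
    (5,4)@(11, 9): e=[-18,66,-12] → ·
    (6,4)@(13, 9): e=[-6,50,-8] → ·
    (8,4)@(17, 9): e=[18,18,0] → #  [on edge]
    (9,4)@(19, 9): e=[30,2,4] → #
    (10,4)@(21, 9): e=[42,-14,8] → ·
  covered (5 px):
    · · · · · · · · · · · ·
    · · · · · · · · · · · ·
    · · · # · · · · · · · ·
    · · · · · # # · · · · ·
    · · · · · · · · # # · ·
T2:
  2·area = 16
  edge (16, 6)→(22, 8): d=(6,2) right/bottom  bias=-1
  edge (22, 8)→(8, 6): d=(-14,-2) top-left  bias=+0
  edge (8, 6)→(16, 6): d=(8,0) top-left  bias=+0
    (0,0)@(1, 1): e=[0,56,-40] → ·  [on edge]
    (3,1)@(7, 3): e=[0,40,-24] → ·  [on edge]
    (0,2)@(1, 5): e=[24,0,-8] → ·  [on edge]
    (6,2)@(13, 5): e=[0,24,-8] → ·  [on edge]
    (7,3)@(15, 7): e=[8,0,8] → #  [on edge]
    (8,3)@(17, 7): e=[4,4,8] → #
    (9,3)@(19, 7): e=[0,8,8] → ·  [on edge]
    (7,4)@(15, 9): e=[20,-28,24] → ·
    (8,4)@(17, 9): e=[16,-24,24] → ·
  covered (2 px):
    · · · · · · · · · · · ·
    · · · · · · · · · · · ·
    · · · · · · · · · · · ·
    · · · · · · · # # · · ·
    · · · · · · · · · · · ·

Answer: [2,12,6]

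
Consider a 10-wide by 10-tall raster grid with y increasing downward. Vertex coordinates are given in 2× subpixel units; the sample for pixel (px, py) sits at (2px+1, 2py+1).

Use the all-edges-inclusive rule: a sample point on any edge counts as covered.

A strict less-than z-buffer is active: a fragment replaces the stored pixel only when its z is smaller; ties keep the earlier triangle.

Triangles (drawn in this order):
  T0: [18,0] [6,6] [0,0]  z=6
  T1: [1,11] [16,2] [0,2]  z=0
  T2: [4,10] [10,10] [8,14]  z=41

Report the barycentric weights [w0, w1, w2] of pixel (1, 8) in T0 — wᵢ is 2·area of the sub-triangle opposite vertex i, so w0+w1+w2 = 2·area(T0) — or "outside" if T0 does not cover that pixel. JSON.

T0:
  2·area = 108
  edge (18, 0)→(6, 6): d=(-12,6) inclusive
  edge (6, 6)→(0, 0): d=(-6,-6) inclusive
  edge (0, 0)→(18, 0): d=(18,0) inclusive
    (0,0)@(1, 1): e=[90,0,18] → #  [on edge]
    (1,0)@(3, 1): e=[78,12,18] → #
    (2,0)@(5, 1): e=[66,24,18] → #
    (3,0)@(7, 1): e=[54,36,18] → #
    (4,0)@(9, 1): e=[42,48,18] → #
    (5,0)@(11, 1): e=[30,60,18] → #
    (6,0)@(13, 1): e=[18,72,18] → #
    (7,0)@(15, 1): e=[6,84,18] → #
    (8,0)@(17, 1): e=[-6,96,18] → ·
    (0,1)@(1, 3): e=[66,-12,54] → ·
    (1,1)@(3, 3): e=[54,0,54] → #  [on edge]
    (6,1)@(13, 3): e=[-6,60,54] → ·
    (2,2)@(5, 5): e=[18,0,90] → #  [on edge]
    (3,3)@(7, 7): e=[-18,0,126] → ·  [on edge]
    (4,4)@(9, 9): e=[-54,0,162] → ·  [on edge]
    (5,5)@(11, 11): e=[-90,0,198] → ·  [on edge]
    (6,6)@(13, 13): e=[-126,0,234] → ·  [on edge]
    (7,7)@(15, 15): e=[-162,0,270] → ·  [on edge]
    (8,8)@(17, 17): e=[-198,0,306] → ·  [on edge]
    (9,9)@(19, 19): e=[-234,0,342] → ·  [on edge]
  covered (15 px):
    # # # # # # # # · ·
    · # # # # # · · · ·
    · · # # · · · · · ·
    · · · · · · · · · ·
    · · · · · · · · · ·
    · · · · · · · · · ·
    · · · · · · · · · ·
    · · · · · · · · · ·
    · · · · · · · · · ·
    · · · · · · · · · ·
T1:
  2·area = 144  (B↔C swapped to make it positive)
  edge (1, 11)→(0, 2): d=(-1,-9) inclusive
  edge (0, 2)→(16, 2): d=(16,0) inclusive
  edge (16, 2)→(1, 11): d=(-15,9) inclusive
    (0,1)@(1, 3): e=[8,16,120] → #
    (1,1)@(3, 3): e=[26,16,102] → #
    (2,1)@(5, 3): e=[44,16,84] → #
    (3,1)@(7, 3): e=[62,16,66] → #
    (4,1)@(9, 3): e=[80,16,48] → #
    (5,1)@(11, 3): e=[98,16,30] → #
    (6,1)@(13, 3): e=[116,16,12] → #
    (7,1)@(15, 3): e=[134,16,-6] → ·
    (0,2)@(1, 5): e=[6,48,90] → #
    (5,2)@(11, 5): e=[96,48,0] → #  [on edge]
    (6,2)@(13, 5): e=[114,48,-18] → ·
    (0,3)@(1, 7): e=[4,80,60] → #
    (0,5)@(1, 11): e=[0,144,0] → #  [on edge]
  covered (20 px):
    · · · · · · · · · ·
    # # # # # # # · · ·
    # # # # # # · · · ·
    # # # # · · · · · ·
    # # · · · · · · · ·
    # · · · · · · · · ·
    · · · · · · · · · ·
    · · · · · · · · · ·
    · · · · · · · · · ·
    · · · · · · · · · ·
T2:
  2·area = 24
  edge (4, 10)→(10, 10): d=(6,0) inclusive
  edge (10, 10)→(8, 14): d=(-2,4) inclusive
  edge (8, 14)→(4, 10): d=(-4,-4) inclusive
    (0,3)@(1, 7): e=[-18,42,0] → ·  [on edge]
    (1,4)@(3, 9): e=[-6,30,0] → ·  [on edge]
    (2,5)@(5, 11): e=[6,18,0] → #  [on edge]
    (3,5)@(7, 11): e=[6,10,8] → #
    (4,5)@(9, 11): e=[6,2,16] → #
    (5,5)@(11, 11): e=[6,-6,24] → ·
    (2,6)@(5, 13): e=[18,14,-8] → ·
    (3,6)@(7, 13): e=[18,6,0] → #  [on edge]
    (4,6)@(9, 13): e=[18,-2,8] → ·
    (3,7)@(7, 15): e=[30,2,-8] → ·
    (4,7)@(9, 15): e=[30,-6,0] → ·  [on edge]
    (5,8)@(11, 17): e=[42,-18,0] → ·  [on edge]
    (6,9)@(13, 19): e=[54,-30,0] → ·  [on edge]
  covered (4 px):
    · · · · · · · · · ·
    · · · · · · · · · ·
    · · · · · · · · · ·
    · · · · · · · · · ·
    · · · · · · · · · ·
    · · # # # · · · · ·
    · · · # · · · · · ·
    · · · · · · · · · ·
    · · · · · · · · · ·
    · · · · · · · · · ·

Result: "outside"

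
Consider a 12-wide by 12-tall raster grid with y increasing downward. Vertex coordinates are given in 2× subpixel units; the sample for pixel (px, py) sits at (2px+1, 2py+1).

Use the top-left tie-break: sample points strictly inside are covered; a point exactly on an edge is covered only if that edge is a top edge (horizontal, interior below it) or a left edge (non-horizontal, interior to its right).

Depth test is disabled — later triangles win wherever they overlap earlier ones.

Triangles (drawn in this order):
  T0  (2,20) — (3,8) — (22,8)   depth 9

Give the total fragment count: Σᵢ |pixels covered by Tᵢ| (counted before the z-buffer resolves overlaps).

T0:
  2·area = 228
  edge (2, 20)→(3, 8): d=(1,-12) top-left  bias=+0
  edge (3, 8)→(22, 8): d=(19,0) top-left  bias=+0
  edge (22, 8)→(2, 20): d=(-20,12) right/bottom  bias=-1
    (1,4)@(3, 9): e=[1,19,208] → █
    (2,4)@(5, 9): e=[25,19,184] → █
    (3,4)@(7, 9): e=[49,19,160] → █
    (4,4)@(9, 9): e=[73,19,136] → █
    (5,4)@(11, 9): e=[97,19,112] → █
    (6,4)@(13, 9): e=[121,19,88] → █
    (7,4)@(15, 9): e=[145,19,64] → █
    (8,4)@(17, 9): e=[169,19,40] → █
    (9,4)@(19, 9): e=[193,19,16] → █
    (10,4)@(21, 9): e=[217,19,-8] → ·
    (1,5)@(3, 11): e=[3,57,168] → █
    (8,5)@(17, 11): e=[171,57,0] → ·  [on edge]
    (3,8)@(7, 17): e=[57,171,0] → ·  [on edge]
  covered (29 px):
    · · · · · · · · · · · ·
    · · · · · · · · · · · ·
    · · · · · · · · · · · ·
    · · · · · · · · · · · ·
    · █ █ █ █ █ █ █ █ █ · ·
    · █ █ █ █ █ █ █ · · · ·
    · █ █ █ █ █ █ · · · · ·
    · █ █ █ █ · · · · · · ·
    · █ █ · · · · · · · · ·
    · █ · · · · · · · · · ·
    · · · · · · · · · · · ·
    · · · · · · · · · · · ·

Answer: 29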